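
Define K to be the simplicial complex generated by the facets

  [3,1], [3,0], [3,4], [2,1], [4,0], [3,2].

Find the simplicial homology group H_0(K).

Order the vertices as 0 < 1 < 2 < 3 < 4. Listing each simplex with vertices in this order, K has dimension 1 with simplices:

  0-simplices (5): [0], [1], [2], [3], [4]
  1-simplices (6): [0,3], [0,4], [1,2], [1,3], [2,3], [3,4]

giving chain groups C_0 ≅ Z^5, C_1 ≅ Z^6.

∂_1: C_1 → C_0 is given by ∂[p,q] = [q] − [p].
The resulting 5×6 matrix has rank 4, and its Smith normal form has invariant factors (1,1,1,1).

Reading off H_k = ker ∂_k / im ∂_{k+1}:

  H_0: rank C_0 − rank ∂_1 = 5 − 4 = 1, and the invariant factors of ∂_1 are all 1, so H_0 = Z.

H_0 = Z.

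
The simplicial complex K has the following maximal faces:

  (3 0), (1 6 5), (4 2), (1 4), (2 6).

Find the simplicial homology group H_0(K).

H_0 = Z^2.

Fix the vertex order 0 < 1 < 2 < 3 < 4 < 5 < 6 and write every simplex with vertices in increasing order. Then dim K = 2 and the simplices of K are:

  0-simplices (7): [0], [1], [2], [3], [4], [5], [6]
  1-simplices (7): [0,3], [1,4], [1,5], [1,6], [2,4], [2,6], [5,6]
  2-simplices (1): [1,5,6]

so the chain groups are C_0 ≅ Z^7, C_1 ≅ Z^7, C_2 ≅ Z^1.

The boundary map ∂_1: C_1 → C_0 sends each edge [p,q] (with p < q) to q − p. For instance
  ∂[2,4] = [4] − [2].
As a 7×7 matrix over Z this has rank 5, with invariant factors (1,1,1,1,1).

The boundary map ∂_2: C_2 → C_1 acts by ∂[p,q,r] = [q,r] − [p,r] + [p,q]. For instance
  ∂[1,5,6] = [5,6] − [1,6] + [1,5].
The 7×1 boundary matrix has rank 1 and Smith normal form diag(1).

Reading off H_k = ker ∂_k / im ∂_{k+1}:

  H_0: rank C_0 − rank ∂_1 = 7 − 5 = 2, and the invariant factors of ∂_1 are all 1, so H_0 ≅ Z^2.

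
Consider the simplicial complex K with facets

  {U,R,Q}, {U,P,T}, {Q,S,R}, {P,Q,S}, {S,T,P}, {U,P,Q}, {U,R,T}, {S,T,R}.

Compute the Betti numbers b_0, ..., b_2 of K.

K has 6 vertices, 12 edges, 8 triangles.
rank ∂_0 = 0, rank ∂_1 = 5 ⇒ b_0 = 6 − 0 − 5 = 1; all invariant factors of ∂_1 are 1 so no torsion. So H_0 ≅ Z.
rank ∂_1 = 5, rank ∂_2 = 7 ⇒ b_1 = 12 − 5 − 7 = 0; all invariant factors of ∂_2 are 1 so no torsion. So H_1 ≅ 0.
rank ∂_2 = 7, rank ∂_3 = 0 ⇒ b_2 = 8 − 7 − 0 = 1. So H_2 ≅ Z.

b_0 = 1, b_1 = 0, b_2 = 1.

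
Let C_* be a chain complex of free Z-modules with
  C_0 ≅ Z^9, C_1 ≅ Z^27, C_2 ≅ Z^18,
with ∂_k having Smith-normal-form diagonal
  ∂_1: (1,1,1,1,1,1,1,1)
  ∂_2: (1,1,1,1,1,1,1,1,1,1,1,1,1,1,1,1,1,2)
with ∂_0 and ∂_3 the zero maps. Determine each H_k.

H_0 ≅ Z,  H_1 ≅ Z × Z/2,  H_2 = 0.

H_0: b_0 = 9 − 0 − 8 = 1; torsion from ∂_1 factors > 1: none. So H_0 ≅ Z.
H_1: b_1 = 27 − 8 − 18 = 1; torsion from ∂_2 factors > 1: [2]. So H_1 ≅ Z × Z/2.
H_2: b_2 = 18 − 18 − 0 = 0; torsion from ∂_3 factors > 1: none. So H_2 ≅ 0.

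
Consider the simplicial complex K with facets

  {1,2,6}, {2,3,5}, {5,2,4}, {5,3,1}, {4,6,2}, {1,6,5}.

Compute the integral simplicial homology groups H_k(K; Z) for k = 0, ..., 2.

H_0 = Z,  H_1 = Z,  H_2 = 0.

Take the total order 1 < 2 < 3 < 4 < 5 < 6 on the vertex set. Then K (dimension 2) consists of the simplices:

  0-simplices (6): [1], [2], [3], [4], [5], [6]
  1-simplices (12): [1,2], [1,3], [1,5], [1,6], [2,3], [2,4], [2,5], [2,6], [3,5], [4,5], [4,6], [5,6]
  2-simplices (6): [1,2,6], [1,3,5], [1,5,6], [2,3,5], [2,4,5], [2,4,6]

so the chain groups are C_0 ≅ Z^6, C_1 ≅ Z^12, C_2 ≅ Z^6.

The boundary map ∂_1: C_1 → C_0 maps an edge to its endpoints' difference, ∂[p,q] = q − p. For instance
  ∂[4,6] = [6] − [4].
This gives a 6×12 integer matrix of rank 5; reducing to Smith normal form yields diagonal entries (1,1,1,1,1).

∂_2: C_2 → C_1 sends each 2-simplex [p,q,r] to [q,r] − [p,r] + [p,q]. For instance
  ∂[2,3,5] = [3,5] − [2,5] + [2,3],
  ∂[2,4,5] = [4,5] − [2,5] + [2,4].
The 12×6 boundary matrix has rank 6 and Smith normal form diag(1,1,1,1,1,1).

Reading off H_k = ker ∂_k / im ∂_{k+1}:

  H_0: rank C_0 − rank ∂_1 = 6 − 5 = 1, and the invariant factors of ∂_1 are all 1, so H_0 = Z.
  H_1: rank ker ∂_1 − rank ∂_2 = (12 − 5) − 6 = 1, and the invariant factors of ∂_2 are all 1, so H_1 = Z.
  H_2: rank ker ∂_2 − rank ∂_3 = (6 − 6) − 0 = 0, and there is no ∂_3, so H_2 = 0.

(K is a triangulation of the cylinder S^1 x I.)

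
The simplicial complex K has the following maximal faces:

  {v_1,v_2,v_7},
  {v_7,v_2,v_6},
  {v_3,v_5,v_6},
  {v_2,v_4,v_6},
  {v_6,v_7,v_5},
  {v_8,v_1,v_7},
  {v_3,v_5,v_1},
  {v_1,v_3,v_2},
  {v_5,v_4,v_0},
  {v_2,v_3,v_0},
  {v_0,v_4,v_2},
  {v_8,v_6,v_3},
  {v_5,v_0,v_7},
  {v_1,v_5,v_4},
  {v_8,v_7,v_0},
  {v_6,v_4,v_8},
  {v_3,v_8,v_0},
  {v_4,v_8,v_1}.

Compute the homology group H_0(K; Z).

Take the total order v_0 < v_1 < v_2 < v_3 < v_4 < v_5 < v_6 < v_7 < v_8 on the vertex set. Then K (dimension 2) consists of the simplices:

  0-simplices (9): [v_0], [v_1], [v_2], [v_3], [v_4], [v_5], [v_6], [v_7], [v_8]
  1-simplices (27): (27 of them)
  2-simplices (18): (18 of them)

so the chain groups are C_0 ≅ Z^9, C_1 ≅ Z^27, C_2 ≅ Z^18.

∂_1: C_1 → C_0 maps an edge to its endpoints' difference, ∂[p,q] = q − p. For instance
  ∂[v_4,v_8] = [v_8] − [v_4].
The resulting 9×27 matrix has rank 8, and its Smith normal form has invariant factors (1,1,1,1,1,1,1,1).

∂_2: C_2 → C_1 maps a triangle to the signed sum of its edges. For instance
  ∂[v_3,v_5,v_6] = [v_5,v_6] − [v_3,v_6] + [v_3,v_5],
  ∂[v_0,v_3,v_8] = [v_3,v_8] − [v_0,v_8] + [v_0,v_3].
The resulting 27×18 matrix has rank 17, and its Smith normal form has invariant factors (1,1,1,1,1,1,1,1,1,1,1,1,1,1,1,1,1).

Computing H_k = (kernel of ∂_k) / (image of ∂_{k+1}):

  H_0: rank C_0 − rank ∂_1 = 9 − 8 = 1, and the invariant factors of ∂_1 are all 1, so H_0 ≅ Z.

H_0 ≅ Z.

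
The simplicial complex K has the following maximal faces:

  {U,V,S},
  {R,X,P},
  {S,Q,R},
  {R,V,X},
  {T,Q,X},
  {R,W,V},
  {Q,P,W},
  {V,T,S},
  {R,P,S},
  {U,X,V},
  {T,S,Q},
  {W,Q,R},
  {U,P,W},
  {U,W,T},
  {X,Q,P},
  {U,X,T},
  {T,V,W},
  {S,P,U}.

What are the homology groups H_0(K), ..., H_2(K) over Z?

H_0 = Z,  H_1 = Z ⊕ Z/2,  H_2 = 0.

Fix the vertex order P < Q < R < S < T < U < V < W < X and write every simplex with vertices in increasing order. Then dim K = 2 and the simplices of K are:

  0-simplices (9): P, Q, R, S, T, U, V, W, X
  1-simplices (27): PQ, PR, PS, PU, PW, PX, QR, QS, QT, QW, QX, RS, RV, RW, RX, ST, SU, SV, TU, TV, TW, TX, UV, UW, UX, VW, VX
  2-simplices (18): PQW, PQX, PRS, PRX, PSU, PUW, QRS, QRW, QST, QTX, RVW, RVX, STV, SUV, TUW, TUX, TVW, UVX

so the chain groups are C_0 ≅ Z^9, C_1 ≅ Z^27, C_2 ≅ Z^18.

Boundary ∂_1: C_1 → C_0 maps an edge to its endpoints' difference, ∂[p,q] = q − p.
This gives a 9×27 integer matrix of rank 8; reducing to Smith normal form yields diagonal entries (1,1,1,1,1,1,1,1).

∂_2: C_2 → C_1 maps a triangle to the signed sum of its edges. For instance
  ∂PQX = QX − PX + PQ,
  ∂PQW = QW − PW + PQ.
As a 27×18 matrix over Z this has rank 18, with invariant factors (1,1,1,1,1,1,1,1,1,1,1,1,1,1,1,1,1,2).

Now H_k = ker ∂_k / im ∂_{k+1}, so:

  H_0: rank C_0 − rank ∂_1 = 9 − 8 = 1, and the invariant factors of ∂_1 are all 1, so H_0 ≅ Z.
  H_1: rank ker ∂_1 − rank ∂_2 = (27 − 8) − 18 = 1, and ∂_2 has invariant factor 2 > 1, so H_1 ≅ Z ⊕ Z/2.
  H_2: rank ker ∂_2 − rank ∂_3 = (18 − 18) − 0 = 0, and there is no ∂_3, so H_2 ≅ 0.

As a check, the Euler characteristic is 9 − 27 + 18 = 0, which agrees with 1 − 1 + 0 = 0.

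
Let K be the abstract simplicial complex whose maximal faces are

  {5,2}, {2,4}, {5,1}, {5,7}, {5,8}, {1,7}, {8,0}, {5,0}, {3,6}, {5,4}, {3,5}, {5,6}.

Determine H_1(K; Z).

Take the total order 0 < 1 < 2 < 3 < 4 < 5 < 6 < 7 < 8 on the vertex set. Then K (dimension 1) consists of the simplices:

  0-simplices (9): [0], [1], [2], [3], [4], [5], [6], [7], [8]
  1-simplices (12): [0,5], [0,8], [1,5], [1,7], [2,4], [2,5], [3,5], [3,6], [4,5], [5,6], [5,7], [5,8]

so the chain groups are C_0 ≅ Z^9, C_1 ≅ Z^12.

∂_1: C_1 → C_0 sends each edge [p,q] (with p < q) to q − p.
The 9×12 boundary matrix has rank 8 and Smith normal form diag(1,1,1,1,1,1,1,1).

Computing H_k = (kernel of ∂_k) / (image of ∂_{k+1}):

  H_1: rank ker ∂_1 − rank ∂_2 = (12 − 8) − 0 = 4, and there is no ∂_2, so H_1 = Z^4.

(K is a triangulation of a wedge of 4 circles.)

H_1 = Z^4.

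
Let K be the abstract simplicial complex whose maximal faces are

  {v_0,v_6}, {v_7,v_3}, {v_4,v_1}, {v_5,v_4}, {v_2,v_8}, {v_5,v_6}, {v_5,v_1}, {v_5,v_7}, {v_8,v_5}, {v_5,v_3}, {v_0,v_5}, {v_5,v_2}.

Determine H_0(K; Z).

We work with the vertex ordering v_0 < v_1 < v_2 < v_3 < v_4 < v_5 < v_6 < v_7 < v_8. The simplices of K, each written with vertices in increasing order, are:

  0-simplices (9): [v_0], [v_1], [v_2], [v_3], [v_4], [v_5], [v_6], [v_7], [v_8]
  1-simplices (12): [v_0,v_5], [v_0,v_6], [v_1,v_4], [v_1,v_5], [v_2,v_5], [v_2,v_8], [v_3,v_5], [v_3,v_7], [v_4,v_5], [v_5,v_6], [v_5,v_7], [v_5,v_8]

so the chain groups are C_0 ≅ Z^9, C_1 ≅ Z^12.

The boundary map ∂_1: C_1 → C_0 is given by ∂[p,q] = [q] − [p]. For instance
  ∂[v_0,v_5] = [v_5] − [v_0].
As a 9×12 matrix over Z this has rank 8, with invariant factors (1,1,1,1,1,1,1,1).

Now H_k = ker ∂_k / im ∂_{k+1}, so:

  H_0: rank C_0 − rank ∂_1 = 9 − 8 = 1, and the invariant factors of ∂_1 are all 1, so H_0 ≅ Z.

H_0 ≅ Z.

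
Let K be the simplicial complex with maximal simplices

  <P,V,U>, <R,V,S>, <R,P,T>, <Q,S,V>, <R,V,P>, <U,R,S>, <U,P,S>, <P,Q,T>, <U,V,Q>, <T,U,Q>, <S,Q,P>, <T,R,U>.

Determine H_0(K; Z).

H_0 = Z.

Take the total order P < Q < R < S < T < U < V on the vertex set. Then K (dimension 2) consists of the simplices:

  0-simplices (7): P, Q, R, S, T, U, V
  1-simplices (18): PQ, PR, PS, PT, PU, PV, QS, QT, QU, QV, RS, RT, RU, RV, SU, SV, TU, UV
  2-simplices (12): PQS, PQT, PRT, PRV, PSU, PUV, QSV, QTU, QUV, RSU, RSV, RTU

Hence C_0 ≅ Z^7, C_1 ≅ Z^18, C_2 ≅ Z^12.

Boundary ∂_1: C_1 → C_0 sends each edge [p,q] (with p < q) to q − p. For instance
  ∂PQ = Q − P.
The 7×18 boundary matrix has rank 6 and Smith normal form diag(1,1,1,1,1,1).

The boundary map ∂_2: C_2 → C_1 maps a triangle to the signed sum of its edges. For instance
  ∂PUV = UV − PV + PU,
  ∂RSU = SU − RU + RS.
As a 18×12 matrix over Z this has rank 12, with invariant factors (1,1,1,1,1,1,1,1,1,1,1,2).

From H_k ≅ ker(∂_k) / im(∂_{k+1}) we obtain:

  H_0: rank C_0 − rank ∂_1 = 7 − 6 = 1, and the invariant factors of ∂_1 are all 1, so H_0 = Z.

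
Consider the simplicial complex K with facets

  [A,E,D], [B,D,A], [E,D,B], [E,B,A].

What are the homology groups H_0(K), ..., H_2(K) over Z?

H_0 = Z,  H_1 = 0,  H_2 = Z.

Order the vertices as A < B < D < E. Listing each simplex with vertices in this order, K has dimension 2 with simplices:

  0-simplices (4): A, B, D, E
  1-simplices (6): AB, AD, AE, BD, BE, DE
  2-simplices (4): ABD, ABE, ADE, BDE

giving chain groups C_0 ≅ Z^4, C_1 ≅ Z^6, C_2 ≅ Z^4.

Boundary ∂_1: C_1 → C_0 is given by ∂[p,q] = [q] − [p].
This gives a 4×6 integer matrix of rank 3; reducing to Smith normal form yields diagonal entries (1,1,1).

The boundary map ∂_2: C_2 → C_1 sends each 2-simplex [p,q,r] to [q,r] − [p,r] + [p,q]. For instance
  ∂BDE = DE − BE + BD,
  ∂ABE = BE − AE + AB.
As a 6×4 matrix over Z this has rank 3, with invariant factors (1,1,1).

Computing H_k = (kernel of ∂_k) / (image of ∂_{k+1}):

  H_0: rank C_0 − rank ∂_1 = 4 − 3 = 1, and the invariant factors of ∂_1 are all 1, so H_0 = Z.
  H_1: rank ker ∂_1 − rank ∂_2 = (6 − 3) − 3 = 0, and the invariant factors of ∂_2 are all 1, so H_1 = 0.
  H_2: rank ker ∂_2 − rank ∂_3 = (4 − 3) − 0 = 1, and there is no ∂_3, so H_2 = Z.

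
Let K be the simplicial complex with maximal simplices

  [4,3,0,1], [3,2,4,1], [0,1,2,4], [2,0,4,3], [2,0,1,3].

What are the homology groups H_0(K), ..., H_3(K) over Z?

H_0 = Z,  H_1 = 0,  H_2 = 0,  H_3 = Z.

Fix the vertex order 0 < 1 < 2 < 3 < 4 and write every simplex with vertices in increasing order. Then dim K = 3 and the simplices of K are:

  0-simplices (5): [0], [1], [2], [3], [4]
  1-simplices (10): [0,1], [0,2], [0,3], [0,4], [1,2], [1,3], [1,4], [2,3], [2,4], [3,4]
  2-simplices (10): [0,1,2], [0,1,3], [0,1,4], [0,2,3], [0,2,4], [0,3,4], [1,2,3], [1,2,4], [1,3,4], [2,3,4]
  3-simplices (5): [0,1,2,3], [0,1,2,4], [0,1,3,4], [0,2,3,4], [1,2,3,4]

so the chain groups are C_0 ≅ Z^5, C_1 ≅ Z^10, C_2 ≅ Z^10, C_3 ≅ Z^5.

Boundary ∂_1: C_1 → C_0 sends each edge [p,q] (with p < q) to q − p. For instance
  ∂[1,3] = [3] − [1].
As a 5×10 matrix over Z this has rank 4, with invariant factors (1,1,1,1).

The boundary map ∂_2: C_2 → C_1 maps a triangle to the signed sum of its edges. For instance
  ∂[0,1,2] = [1,2] − [0,2] + [0,1],
  ∂[0,1,3] = [1,3] − [0,3] + [0,1].
As a 10×10 matrix over Z this has rank 6, with invariant factors (1,1,1,1,1,1).

Boundary ∂_3: C_3 → C_2 sends each 3-simplex σ to the alternating sum Σ_i (−1)^i (σ with its i-th vertex removed). For instance
  ∂[0,1,2,4] = [1,2,4] − [0,2,4] + [0,1,4] − [0,1,2],
  ∂[0,2,3,4] = [2,3,4] − [0,3,4] + [0,2,4] − [0,2,3].
This gives a 10×5 integer matrix of rank 4; reducing to Smith normal form yields diagonal entries (1,1,1,1).

Computing H_k = (kernel of ∂_k) / (image of ∂_{k+1}):

  H_0: rank C_0 − rank ∂_1 = 5 − 4 = 1, and the invariant factors of ∂_1 are all 1, so H_0 = Z.
  H_1: rank ker ∂_1 − rank ∂_2 = (10 − 4) − 6 = 0, and the invariant factors of ∂_2 are all 1, so H_1 = 0.
  H_2: rank ker ∂_2 − rank ∂_3 = (10 − 6) − 4 = 0, and the invariant factors of ∂_3 are all 1, so H_2 = 0.
  H_3: rank ker ∂_3 − rank ∂_4 = (5 − 4) − 0 = 1, and there is no ∂_4, so H_3 = Z.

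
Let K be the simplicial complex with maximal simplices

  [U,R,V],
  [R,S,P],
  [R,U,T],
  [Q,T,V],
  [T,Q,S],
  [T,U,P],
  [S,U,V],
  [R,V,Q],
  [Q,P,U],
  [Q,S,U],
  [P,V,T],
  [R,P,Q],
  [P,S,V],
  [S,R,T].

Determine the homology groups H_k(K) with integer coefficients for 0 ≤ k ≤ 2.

H_0 ≅ Z,  H_1 ≅ Z^2,  H_2 ≅ Z.

K has 7 vertices, 21 edges, 14 triangles.
rank ∂_0 = 0, rank ∂_1 = 6 ⇒ b_0 = 7 − 0 − 6 = 1; all invariant factors of ∂_1 are 1 so no torsion. So H_0 ≅ Z.
rank ∂_1 = 6, rank ∂_2 = 13 ⇒ b_1 = 21 − 6 − 13 = 2; all invariant factors of ∂_2 are 1 so no torsion. So H_1 ≅ Z^2.
rank ∂_2 = 13, rank ∂_3 = 0 ⇒ b_2 = 14 − 13 − 0 = 1. So H_2 ≅ Z.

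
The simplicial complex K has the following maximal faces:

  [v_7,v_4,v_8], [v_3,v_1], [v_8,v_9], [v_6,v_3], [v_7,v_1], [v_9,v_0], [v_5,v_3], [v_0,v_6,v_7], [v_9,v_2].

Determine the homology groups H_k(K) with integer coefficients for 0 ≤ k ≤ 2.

H_0 = Z,  H_1 = Z^2,  H_2 = 0.

Fix the vertex order v_0 < v_1 < v_2 < v_3 < v_4 < v_5 < v_6 < v_7 < v_8 < v_9 and write every simplex with vertices in increasing order. Then dim K = 2 and the simplices of K are:

  0-simplices (10): [v_0], [v_1], [v_2], [v_3], [v_4], [v_5], [v_6], [v_7], [v_8], [v_9]
  1-simplices (13): [v_0,v_6], [v_0,v_7], [v_0,v_9], [v_1,v_3], [v_1,v_7], [v_2,v_9], [v_3,v_5], [v_3,v_6], [v_4,v_7], [v_4,v_8], [v_6,v_7], [v_7,v_8], [v_8,v_9]
  2-simplices (2): [v_0,v_6,v_7], [v_4,v_7,v_8]

giving chain groups C_0 ≅ Z^10, C_1 ≅ Z^13, C_2 ≅ Z^2.

The boundary map ∂_1: C_1 → C_0 sends each edge [p,q] (with p < q) to q − p.
As a 10×13 matrix over Z this has rank 9, with invariant factors (1,1,1,1,1,1,1,1,1).

∂_2: C_2 → C_1 maps a triangle to the signed sum of its edges. For instance
  ∂[v_0,v_6,v_7] = [v_6,v_7] − [v_0,v_7] + [v_0,v_6],
  ∂[v_4,v_7,v_8] = [v_7,v_8] − [v_4,v_8] + [v_4,v_7].
As a 13×2 matrix over Z this has rank 2, with invariant factors (1,1).

Computing H_k = (kernel of ∂_k) / (image of ∂_{k+1}):

  H_0: rank C_0 − rank ∂_1 = 10 − 9 = 1, and the invariant factors of ∂_1 are all 1, so H_0 = Z.
  H_1: rank ker ∂_1 − rank ∂_2 = (13 − 9) − 2 = 2, and the invariant factors of ∂_2 are all 1, so H_1 = Z^2.
  H_2: rank ker ∂_2 − rank ∂_3 = (2 − 2) − 0 = 0, and there is no ∂_3, so H_2 = 0.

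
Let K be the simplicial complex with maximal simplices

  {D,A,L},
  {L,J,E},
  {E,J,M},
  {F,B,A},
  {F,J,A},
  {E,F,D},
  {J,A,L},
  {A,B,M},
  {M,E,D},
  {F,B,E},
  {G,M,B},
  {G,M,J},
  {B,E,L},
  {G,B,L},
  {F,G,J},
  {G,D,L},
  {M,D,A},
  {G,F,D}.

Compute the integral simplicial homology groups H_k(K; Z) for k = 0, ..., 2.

K has 9 vertices, 27 edges, 18 triangles.
rank ∂_0 = 0, rank ∂_1 = 8 ⇒ b_0 = 9 − 0 − 8 = 1; all invariant factors of ∂_1 are 1 so no torsion. So H_0 ≅ Z.
rank ∂_1 = 8, rank ∂_2 = 17 ⇒ b_1 = 27 − 8 − 17 = 2; all invariant factors of ∂_2 are 1 so no torsion. So H_1 ≅ Z^2.
rank ∂_2 = 17, rank ∂_3 = 0 ⇒ b_2 = 18 − 17 − 0 = 1. So H_2 ≅ Z.

H_0 ≅ Z,  H_1 ≅ Z^2,  H_2 ≅ Z.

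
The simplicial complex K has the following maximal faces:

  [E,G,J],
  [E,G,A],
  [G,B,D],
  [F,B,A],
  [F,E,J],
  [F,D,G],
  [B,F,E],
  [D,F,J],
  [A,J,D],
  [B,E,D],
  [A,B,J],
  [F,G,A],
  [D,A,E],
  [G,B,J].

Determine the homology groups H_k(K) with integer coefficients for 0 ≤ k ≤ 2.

Fix the vertex order A < B < D < E < F < G < J and write every simplex with vertices in increasing order. Then dim K = 2 and the simplices of K are:

  0-simplices (7): A, B, D, E, F, G, J
  1-simplices (21): AB, AD, AE, AF, AG, AJ, BD, BE, BF, BG, BJ, DE, DF, DG, DJ, EF, EG, EJ, FG, FJ, GJ
  2-simplices (14): ABF, ABJ, ADE, ADJ, AEG, AFG, BDE, BDG, BEF, BGJ, DFG, DFJ, EFJ, EGJ

giving chain groups C_0 ≅ Z^7, C_1 ≅ Z^21, C_2 ≅ Z^14.

Boundary ∂_1: C_1 → C_0 sends each edge [p,q] (with p < q) to q − p.
The resulting 7×21 matrix has rank 6, and its Smith normal form has invariant factors (1,1,1,1,1,1).

The boundary map ∂_2: C_2 → C_1 sends each 2-simplex [p,q,r] to [q,r] − [p,r] + [p,q]. For instance
  ∂EGJ = GJ − EJ + EG,
  ∂ADE = DE − AE + AD.
The resulting 21×14 matrix has rank 13, and its Smith normal form has invariant factors (1,1,1,1,1,1,1,1,1,1,1,1,1).

From H_k ≅ ker(∂_k) / im(∂_{k+1}) we obtain:

  H_0: rank C_0 − rank ∂_1 = 7 − 6 = 1, and the invariant factors of ∂_1 are all 1, so H_0 = Z.
  H_1: rank ker ∂_1 − rank ∂_2 = (21 − 6) − 13 = 2, and the invariant factors of ∂_2 are all 1, so H_1 = Z^2.
  H_2: rank ker ∂_2 − rank ∂_3 = (14 − 13) − 0 = 1, and there is no ∂_3, so H_2 = Z.

H_0 ≅ Z,  H_1 ≅ Z^2,  H_2 ≅ Z.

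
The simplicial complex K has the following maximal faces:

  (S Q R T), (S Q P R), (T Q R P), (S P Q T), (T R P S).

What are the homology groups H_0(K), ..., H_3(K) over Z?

K has 5 vertices, 10 edges, 10 triangles, 5 3-simplices.
rank ∂_0 = 0, rank ∂_1 = 4 ⇒ b_0 = 5 − 0 − 4 = 1; all invariant factors of ∂_1 are 1 so no torsion. So H_0 = Z.
rank ∂_1 = 4, rank ∂_2 = 6 ⇒ b_1 = 10 − 4 − 6 = 0; all invariant factors of ∂_2 are 1 so no torsion. So H_1 = 0.
rank ∂_2 = 6, rank ∂_3 = 4 ⇒ b_2 = 10 − 6 − 4 = 0; all invariant factors of ∂_3 are 1 so no torsion. So H_2 = 0.
rank ∂_3 = 4, rank ∂_4 = 0 ⇒ b_3 = 5 − 4 − 0 = 1. So H_3 = Z.

H_0 ≅ Z,  H_1 = 0,  H_2 = 0,  H_3 ≅ Z.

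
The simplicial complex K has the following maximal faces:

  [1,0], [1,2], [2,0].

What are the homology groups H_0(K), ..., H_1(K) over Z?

H_0 ≅ Z,  H_1 ≅ Z.

Order the vertices as 0 < 1 < 2. Listing each simplex with vertices in this order, K has dimension 1 with simplices:

  0-simplices (3): [0], [1], [2]
  1-simplices (3): [0,1], [0,2], [1,2]

Hence C_0 ≅ Z^3, C_1 ≅ Z^3.

∂_1: C_1 → C_0 maps an edge to its endpoints' difference, ∂[p,q] = q − p. For instance
  ∂[0,2] = [2] − [0].
As a 3×3 matrix over Z this has rank 2, with invariant factors (1,1).

From H_k ≅ ker(∂_k) / im(∂_{k+1}) we obtain:

  H_0: rank C_0 − rank ∂_1 = 3 − 2 = 1, and the invariant factors of ∂_1 are all 1, so H_0 = Z.
  H_1: rank ker ∂_1 − rank ∂_2 = (3 − 2) − 0 = 1, and there is no ∂_2, so H_1 = Z.

As a check, the Euler characteristic is 3 − 3 = 0, which agrees with 1 − 1 = 0.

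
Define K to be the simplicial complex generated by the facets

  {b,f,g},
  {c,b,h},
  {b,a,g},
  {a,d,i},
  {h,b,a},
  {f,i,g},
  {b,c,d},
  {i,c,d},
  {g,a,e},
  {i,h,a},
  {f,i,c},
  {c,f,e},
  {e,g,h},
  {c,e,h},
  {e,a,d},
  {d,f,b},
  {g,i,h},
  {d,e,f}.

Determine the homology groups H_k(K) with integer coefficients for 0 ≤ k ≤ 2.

H_0 = Z,  H_1 = Z × Z/2,  H_2 = 0.

Order the vertices as a < b < c < d < e < f < g < h < i. Listing each simplex with vertices in this order, K has dimension 2 with simplices:

  0-simplices (9): a, b, c, d, e, f, g, h, i
  1-simplices (27): ab, ad, ae, ag, ah, ai, bc, bd, bf, bg, bh, cd, ce, cf, ch, ci, de, df, di, ef, eg, eh, fg, fi, gh, gi, hi
  2-simplices (18): abg, abh, ade, adi, aeg, ahi, bcd, bch, bdf, bfg, cdi, cef, ceh, cfi, def, egh, fgi, ghi

Hence C_0 ≅ Z^9, C_1 ≅ Z^27, C_2 ≅ Z^18.

The boundary map ∂_1: C_1 → C_0 maps an edge to its endpoints' difference, ∂[p,q] = q − p. For instance
  ∂eh = h − e.
This gives a 9×27 integer matrix of rank 8; reducing to Smith normal form yields diagonal entries (1,1,1,1,1,1,1,1).

The boundary map ∂_2: C_2 → C_1 maps a triangle to the signed sum of its edges. For instance
  ∂cdi = di − ci + cd,
  ∂abh = bh − ah + ab.
This gives a 27×18 integer matrix of rank 18; reducing to Smith normal form yields diagonal entries (1,1,1,1,1,1,1,1,1,1,1,1,1,1,1,1,1,2).

Computing H_k = (kernel of ∂_k) / (image of ∂_{k+1}):

  H_0: rank C_0 − rank ∂_1 = 9 − 8 = 1, and the invariant factors of ∂_1 are all 1, so H_0 = Z.
  H_1: rank ker ∂_1 − rank ∂_2 = (27 − 8) − 18 = 1, and ∂_2 has invariant factor 2 > 1, so H_1 = Z × Z/2.
  H_2: rank ker ∂_2 − rank ∂_3 = (18 − 18) − 0 = 0, and there is no ∂_3, so H_2 = 0.

As a check, the Euler characteristic is 9 − 27 + 18 = 0, which agrees with 1 − 1 + 0 = 0.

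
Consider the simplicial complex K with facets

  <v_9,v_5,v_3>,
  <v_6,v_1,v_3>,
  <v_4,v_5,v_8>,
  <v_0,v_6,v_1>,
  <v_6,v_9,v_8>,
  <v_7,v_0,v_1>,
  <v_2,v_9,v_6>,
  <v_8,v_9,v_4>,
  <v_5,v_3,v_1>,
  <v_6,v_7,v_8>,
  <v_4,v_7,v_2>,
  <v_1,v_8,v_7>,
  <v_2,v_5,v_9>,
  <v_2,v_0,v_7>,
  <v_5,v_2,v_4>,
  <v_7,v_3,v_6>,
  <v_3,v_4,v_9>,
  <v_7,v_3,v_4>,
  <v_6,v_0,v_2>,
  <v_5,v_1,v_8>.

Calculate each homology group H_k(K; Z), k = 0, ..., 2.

Take the total order v_0 < v_1 < v_2 < v_3 < v_4 < v_5 < v_6 < v_7 < v_8 < v_9 on the vertex set. Then K (dimension 2) consists of the simplices:

  0-simplices (10): [v_0], [v_1], [v_2], [v_3], [v_4], [v_5], [v_6], [v_7], [v_8], [v_9]
  1-simplices (30): (30 of them)
  2-simplices (20): (20 of them)

so the chain groups are C_0 ≅ Z^10, C_1 ≅ Z^30, C_2 ≅ Z^20.

∂_1: C_1 → C_0 sends each edge [p,q] (with p < q) to q − p. For instance
  ∂[v_7,v_8] = [v_8] − [v_7].
The resulting 10×30 matrix has rank 9, and its Smith normal form has invariant factors (1,1,1,1,1,1,1,1,1).

The boundary map ∂_2: C_2 → C_1 sends each 2-simplex [p,q,r] to [q,r] − [p,r] + [p,q]. For instance
  ∂[v_0,v_1,v_7] = [v_1,v_7] − [v_0,v_7] + [v_0,v_1],
  ∂[v_0,v_2,v_6] = [v_2,v_6] − [v_0,v_6] + [v_0,v_2].
As a 30×20 matrix over Z this has rank 20, with invariant factors (1,1,1,1,1,1,1,1,1,1,1,1,1,1,1,1,1,1,1,2).

Computing H_k = (kernel of ∂_k) / (image of ∂_{k+1}):

  H_0: rank C_0 − rank ∂_1 = 10 − 9 = 1, and the invariant factors of ∂_1 are all 1, so H_0 = Z.
  H_1: rank ker ∂_1 − rank ∂_2 = (30 − 9) − 20 = 1, and ∂_2 has invariant factor 2 > 1, so H_1 = Z ⊕ Z/2Z.
  H_2: rank ker ∂_2 − rank ∂_3 = (20 − 20) − 0 = 0, and there is no ∂_3, so H_2 = 0.

(K is a triangulation of the Klein bottle.)

H_0 = Z,  H_1 = Z ⊕ Z/2Z,  H_2 = 0.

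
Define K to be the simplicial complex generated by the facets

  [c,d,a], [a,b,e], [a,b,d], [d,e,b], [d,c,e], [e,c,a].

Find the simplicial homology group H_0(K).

H_0 ≅ Z.

K has 5 vertices, 9 edges, 6 triangles.
rank ∂_0 = 0, rank ∂_1 = 4 ⇒ b_0 = 5 − 0 − 4 = 1; all invariant factors of ∂_1 are 1 so no torsion. So H_0 ≅ Z.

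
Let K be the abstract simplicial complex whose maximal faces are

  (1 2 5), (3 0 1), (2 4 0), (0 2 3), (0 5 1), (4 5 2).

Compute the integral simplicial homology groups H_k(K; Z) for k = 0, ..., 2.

Take the total order 0 < 1 < 2 < 3 < 4 < 5 on the vertex set. Then K (dimension 2) consists of the simplices:

  0-simplices (6): [0], [1], [2], [3], [4], [5]
  1-simplices (12): [0,1], [0,2], [0,3], [0,4], [0,5], [1,2], [1,3], [1,5], [2,3], [2,4], [2,5], [4,5]
  2-simplices (6): [0,1,3], [0,1,5], [0,2,3], [0,2,4], [1,2,5], [2,4,5]

Hence C_0 ≅ Z^6, C_1 ≅ Z^12, C_2 ≅ Z^6.

Boundary ∂_1: C_1 → C_0 is given by ∂[p,q] = [q] − [p]. For instance
  ∂[0,1] = [1] − [0].
The 6×12 boundary matrix has rank 5 and Smith normal form diag(1,1,1,1,1).

The boundary map ∂_2: C_2 → C_1 acts by ∂[p,q,r] = [q,r] − [p,r] + [p,q]. For instance
  ∂[0,1,5] = [1,5] − [0,5] + [0,1],
  ∂[2,4,5] = [4,5] − [2,5] + [2,4].
The resulting 12×6 matrix has rank 6, and its Smith normal form has invariant factors (1,1,1,1,1,1).

Now H_k = ker ∂_k / im ∂_{k+1}, so:

  H_0: rank C_0 − rank ∂_1 = 6 − 5 = 1, and the invariant factors of ∂_1 are all 1, so H_0 = Z.
  H_1: rank ker ∂_1 − rank ∂_2 = (12 − 5) − 6 = 1, and the invariant factors of ∂_2 are all 1, so H_1 = Z.
  H_2: rank ker ∂_2 − rank ∂_3 = (6 − 6) − 0 = 0, and there is no ∂_3, so H_2 = 0.

As a check, the Euler characteristic is 6 − 12 + 6 = 0, which agrees with 1 − 1 + 0 = 0.

H_0 = Z,  H_1 = Z,  H_2 = 0.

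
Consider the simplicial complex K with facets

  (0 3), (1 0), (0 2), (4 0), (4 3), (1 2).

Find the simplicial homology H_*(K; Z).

H_0 = Z,  H_1 = Z^2.

Fix the vertex order 0 < 1 < 2 < 3 < 4 and write every simplex with vertices in increasing order. Then dim K = 1 and the simplices of K are:

  0-simplices (5): [0], [1], [2], [3], [4]
  1-simplices (6): [0,1], [0,2], [0,3], [0,4], [1,2], [3,4]

so the chain groups are C_0 ≅ Z^5, C_1 ≅ Z^6.

Boundary ∂_1: C_1 → C_0 sends each edge [p,q] (with p < q) to q − p. For instance
  ∂[0,3] = [3] − [0].
The resulting 5×6 matrix has rank 4, and its Smith normal form has invariant factors (1,1,1,1).

From H_k ≅ ker(∂_k) / im(∂_{k+1}) we obtain:

  H_0: rank C_0 − rank ∂_1 = 5 − 4 = 1, and the invariant factors of ∂_1 are all 1, so H_0 ≅ Z.
  H_1: rank ker ∂_1 − rank ∂_2 = (6 − 4) − 0 = 2, and there is no ∂_2, so H_1 ≅ Z^2.

(K is a triangulation of a wedge of 2 circles.)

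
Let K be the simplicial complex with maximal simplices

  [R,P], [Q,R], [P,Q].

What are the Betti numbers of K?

We work with the vertex ordering P < Q < R. The simplices of K, each written with vertices in increasing order, are:

  0-simplices (3): P, Q, R
  1-simplices (3): PQ, PR, QR

Hence C_0 ≅ Z^3, C_1 ≅ Z^3.

∂_1: C_1 → C_0 maps an edge to its endpoints' difference, ∂[p,q] = q − p.
This gives a 3×3 integer matrix of rank 2; reducing to Smith normal form yields diagonal entries (1,1).

Reading off H_k = ker ∂_k / im ∂_{k+1}:

  H_0: rank C_0 − rank ∂_1 = 3 − 2 = 1, and the invariant factors of ∂_1 are all 1, so H_0 ≅ Z.
  H_1: rank ker ∂_1 − rank ∂_2 = (3 − 2) − 0 = 1, and there is no ∂_2, so H_1 ≅ Z.

(K is a triangulation of the circle S^1.)

Hence the Betti numbers are b_0 = 1, b_1 = 1.

b_0 = 1, b_1 = 1.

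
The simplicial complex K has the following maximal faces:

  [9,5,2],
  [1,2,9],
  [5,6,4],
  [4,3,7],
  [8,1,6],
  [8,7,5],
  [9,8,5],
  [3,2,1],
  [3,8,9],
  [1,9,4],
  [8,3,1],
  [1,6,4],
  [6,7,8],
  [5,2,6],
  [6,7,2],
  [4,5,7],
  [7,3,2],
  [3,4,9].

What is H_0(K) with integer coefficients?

H_0 ≅ Z.

Order the vertices as 1 < 2 < 3 < 4 < 5 < 6 < 7 < 8 < 9. Listing each simplex with vertices in this order, K has dimension 2 with simplices:

  0-simplices (9): [1], [2], [3], [4], [5], [6], [7], [8], [9]
  1-simplices (27): (27 of them)
  2-simplices (18): [1,2,3], [1,2,9], [1,3,8], [1,4,6], [1,4,9], [1,6,8], [2,3,7], [2,5,6], [2,5,9], [2,6,7], [3,4,7], [3,4,9], [3,8,9], [4,5,6], [4,5,7], [5,7,8], [5,8,9], [6,7,8]

Hence C_0 ≅ Z^9, C_1 ≅ Z^27, C_2 ≅ Z^18.

The boundary map ∂_1: C_1 → C_0 maps an edge to its endpoints' difference, ∂[p,q] = q − p. For instance
  ∂[1,3] = [3] − [1].
As a 9×27 matrix over Z this has rank 8, with invariant factors (1,1,1,1,1,1,1,1).

Boundary ∂_2: C_2 → C_1 acts by ∂[p,q,r] = [q,r] − [p,r] + [p,q]. For instance
  ∂[2,3,7] = [3,7] − [2,7] + [2,3],
  ∂[6,7,8] = [7,8] − [6,8] + [6,7].
As a 27×18 matrix over Z this has rank 18, with invariant factors (1,1,1,1,1,1,1,1,1,1,1,1,1,1,1,1,1,2).

Now H_k = ker ∂_k / im ∂_{k+1}, so:

  H_0: rank C_0 − rank ∂_1 = 9 − 8 = 1, and the invariant factors of ∂_1 are all 1, so H_0 ≅ Z.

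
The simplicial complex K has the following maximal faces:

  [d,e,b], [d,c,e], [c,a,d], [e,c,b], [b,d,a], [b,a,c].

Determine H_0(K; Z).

H_0 = Z.

Fix the vertex order a < b < c < d < e and write every simplex with vertices in increasing order. Then dim K = 2 and the simplices of K are:

  0-simplices (5): a, b, c, d, e
  1-simplices (9): ab, ac, ad, bc, bd, be, cd, ce, de
  2-simplices (6): abc, abd, acd, bce, bde, cde

so the chain groups are C_0 ≅ Z^5, C_1 ≅ Z^9, C_2 ≅ Z^6.

The boundary map ∂_1: C_1 → C_0 maps an edge to its endpoints' difference, ∂[p,q] = q − p. For instance
  ∂ac = c − a.
As a 5×9 matrix over Z this has rank 4, with invariant factors (1,1,1,1).

Boundary ∂_2: C_2 → C_1 sends each 2-simplex [p,q,r] to [q,r] − [p,r] + [p,q]. For instance
  ∂bce = ce − be + bc,
  ∂bde = de − be + bd.
The resulting 9×6 matrix has rank 5, and its Smith normal form has invariant factors (1,1,1,1,1).

Now H_k = ker ∂_k / im ∂_{k+1}, so:

  H_0: rank C_0 − rank ∂_1 = 5 − 4 = 1, and the invariant factors of ∂_1 are all 1, so H_0 ≅ Z.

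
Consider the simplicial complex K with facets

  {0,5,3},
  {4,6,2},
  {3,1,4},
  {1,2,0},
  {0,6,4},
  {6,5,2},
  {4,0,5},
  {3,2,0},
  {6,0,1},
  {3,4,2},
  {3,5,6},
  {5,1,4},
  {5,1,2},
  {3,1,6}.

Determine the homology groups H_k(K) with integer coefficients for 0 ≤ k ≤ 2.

Order the vertices as 0 < 1 < 2 < 3 < 4 < 5 < 6. Listing each simplex with vertices in this order, K has dimension 2 with simplices:

  0-simplices (7): [0], [1], [2], [3], [4], [5], [6]
  1-simplices (21): [0,1], [0,2], [0,3], [0,4], [0,5], [0,6], [1,2], [1,3], [1,4], [1,5], [1,6], [2,3], [2,4], [2,5], [2,6], [3,4], [3,5], [3,6], [4,5], [4,6], [5,6]
  2-simplices (14): [0,1,2], [0,1,6], [0,2,3], [0,3,5], [0,4,5], [0,4,6], [1,2,5], [1,3,4], [1,3,6], [1,4,5], [2,3,4], [2,4,6], [2,5,6], [3,5,6]

giving chain groups C_0 ≅ Z^7, C_1 ≅ Z^21, C_2 ≅ Z^14.

∂_1: C_1 → C_0 is given by ∂[p,q] = [q] − [p]. For instance
  ∂[3,6] = [6] − [3].
The 7×21 boundary matrix has rank 6 and Smith normal form diag(1,1,1,1,1,1).

Boundary ∂_2: C_2 → C_1 sends each 2-simplex [p,q,r] to [q,r] − [p,r] + [p,q]. For instance
  ∂[0,3,5] = [3,5] − [0,5] + [0,3],
  ∂[0,1,6] = [1,6] − [0,6] + [0,1].
This gives a 21×14 integer matrix of rank 13; reducing to Smith normal form yields diagonal entries (1,1,1,1,1,1,1,1,1,1,1,1,1).

Reading off H_k = ker ∂_k / im ∂_{k+1}:

  H_0: rank C_0 − rank ∂_1 = 7 − 6 = 1, and the invariant factors of ∂_1 are all 1, so H_0 = Z.
  H_1: rank ker ∂_1 − rank ∂_2 = (21 − 6) − 13 = 2, and the invariant factors of ∂_2 are all 1, so H_1 = Z^2.
  H_2: rank ker ∂_2 − rank ∂_3 = (14 − 13) − 0 = 1, and there is no ∂_3, so H_2 = Z.

H_0 = Z,  H_1 = Z^2,  H_2 = Z.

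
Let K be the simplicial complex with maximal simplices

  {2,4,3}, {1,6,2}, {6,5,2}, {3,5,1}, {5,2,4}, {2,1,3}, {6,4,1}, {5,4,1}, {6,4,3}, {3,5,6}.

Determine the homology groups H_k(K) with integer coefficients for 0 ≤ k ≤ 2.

We work with the vertex ordering 1 < 2 < 3 < 4 < 5 < 6. The simplices of K, each written with vertices in increasing order, are:

  0-simplices (6): [1], [2], [3], [4], [5], [6]
  1-simplices (15): [1,2], [1,3], [1,4], [1,5], [1,6], [2,3], [2,4], [2,5], [2,6], [3,4], [3,5], [3,6], [4,5], [4,6], [5,6]
  2-simplices (10): [1,2,3], [1,2,6], [1,3,5], [1,4,5], [1,4,6], [2,3,4], [2,4,5], [2,5,6], [3,4,6], [3,5,6]

Hence C_0 ≅ Z^6, C_1 ≅ Z^15, C_2 ≅ Z^10.

The boundary map ∂_1: C_1 → C_0 is given by ∂[p,q] = [q] − [p].
As a 6×15 matrix over Z this has rank 5, with invariant factors (1,1,1,1,1).

The boundary map ∂_2: C_2 → C_1 acts by ∂[p,q,r] = [q,r] − [p,r] + [p,q]. For instance
  ∂[1,2,3] = [2,3] − [1,3] + [1,2],
  ∂[2,4,5] = [4,5] − [2,5] + [2,4].
This gives a 15×10 integer matrix of rank 10; reducing to Smith normal form yields diagonal entries (1,1,1,1,1,1,1,1,1,2).

Reading off H_k = ker ∂_k / im ∂_{k+1}:

  H_0: rank C_0 − rank ∂_1 = 6 − 5 = 1, and the invariant factors of ∂_1 are all 1, so H_0 = Z.
  H_1: rank ker ∂_1 − rank ∂_2 = (15 − 5) − 10 = 0, and ∂_2 has invariant factor 2 > 1, so H_1 = Z/2Z.
  H_2: rank ker ∂_2 − rank ∂_3 = (10 − 10) − 0 = 0, and there is no ∂_3, so H_2 = 0.

H_0 = Z,  H_1 = Z/2Z,  H_2 = 0.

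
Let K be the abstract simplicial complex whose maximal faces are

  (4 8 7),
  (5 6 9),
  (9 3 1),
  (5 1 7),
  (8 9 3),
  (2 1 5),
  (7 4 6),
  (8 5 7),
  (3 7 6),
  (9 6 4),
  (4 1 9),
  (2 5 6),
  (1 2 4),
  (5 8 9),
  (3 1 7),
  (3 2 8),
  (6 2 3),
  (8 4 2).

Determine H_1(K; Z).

H_1 = Z^2.

We work with the vertex ordering 1 < 2 < 3 < 4 < 5 < 6 < 7 < 8 < 9. The simplices of K, each written with vertices in increasing order, are:

  0-simplices (9): [1], [2], [3], [4], [5], [6], [7], [8], [9]
  1-simplices (27): (27 of them)
  2-simplices (18): [1,2,4], [1,2,5], [1,3,7], [1,3,9], [1,4,9], [1,5,7], [2,3,6], [2,3,8], [2,4,8], [2,5,6], [3,6,7], [3,8,9], [4,6,7], [4,6,9], [4,7,8], [5,6,9], [5,7,8], [5,8,9]

so the chain groups are C_0 ≅ Z^9, C_1 ≅ Z^27, C_2 ≅ Z^18.

∂_1: C_1 → C_0 maps an edge to its endpoints' difference, ∂[p,q] = q − p. For instance
  ∂[1,4] = [4] − [1].
The 9×27 boundary matrix has rank 8 and Smith normal form diag(1,1,1,1,1,1,1,1).

∂_2: C_2 → C_1 sends each 2-simplex [p,q,r] to [q,r] − [p,r] + [p,q]. For instance
  ∂[4,7,8] = [7,8] − [4,8] + [4,7],
  ∂[4,6,9] = [6,9] − [4,9] + [4,6].
This gives a 27×18 integer matrix of rank 17; reducing to Smith normal form yields diagonal entries (1,1,1,1,1,1,1,1,1,1,1,1,1,1,1,1,1).

From H_k ≅ ker(∂_k) / im(∂_{k+1}) we obtain:

  H_1: rank ker ∂_1 − rank ∂_2 = (27 − 8) − 17 = 2, and the invariant factors of ∂_2 are all 1, so H_1 = Z^2.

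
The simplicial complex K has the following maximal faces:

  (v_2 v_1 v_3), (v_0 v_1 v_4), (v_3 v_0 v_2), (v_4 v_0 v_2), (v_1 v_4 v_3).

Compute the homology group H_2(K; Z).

H_2 ≅ 0.

K has 5 vertices, 10 edges, 5 triangles.
rank ∂_2 = 5, rank ∂_3 = 0 ⇒ b_2 = 5 − 5 − 0 = 0. So H_2 ≅ 0.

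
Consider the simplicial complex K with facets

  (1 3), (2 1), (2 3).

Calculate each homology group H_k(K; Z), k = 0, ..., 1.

H_0 = Z,  H_1 = Z.

Fix the vertex order 1 < 2 < 3 and write every simplex with vertices in increasing order. Then dim K = 1 and the simplices of K are:

  0-simplices (3): [1], [2], [3]
  1-simplices (3): [1,2], [1,3], [2,3]

Hence C_0 ≅ Z^3, C_1 ≅ Z^3.

The boundary map ∂_1: C_1 → C_0 is given by ∂[p,q] = [q] − [p].
The 3×3 boundary matrix has rank 2 and Smith normal form diag(1,1).

Reading off H_k = ker ∂_k / im ∂_{k+1}:

  H_0: rank C_0 − rank ∂_1 = 3 − 2 = 1, and the invariant factors of ∂_1 are all 1, so H_0 = Z.
  H_1: rank ker ∂_1 − rank ∂_2 = (3 − 2) − 0 = 1, and there is no ∂_2, so H_1 = Z.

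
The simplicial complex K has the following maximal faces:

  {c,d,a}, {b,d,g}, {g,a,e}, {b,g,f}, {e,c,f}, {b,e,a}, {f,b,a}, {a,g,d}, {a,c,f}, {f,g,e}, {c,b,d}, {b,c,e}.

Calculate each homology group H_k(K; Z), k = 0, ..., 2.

Fix the vertex order a < b < c < d < e < f < g and write every simplex with vertices in increasing order. Then dim K = 2 and the simplices of K are:

  0-simplices (7): a, b, c, d, e, f, g
  1-simplices (18): ab, ac, ad, ae, af, ag, bc, bd, be, bf, bg, cd, ce, cf, dg, ef, eg, fg
  2-simplices (12): abe, abf, acd, acf, adg, aeg, bcd, bce, bdg, bfg, cef, efg

Hence C_0 ≅ Z^7, C_1 ≅ Z^18, C_2 ≅ Z^12.

The boundary map ∂_1: C_1 → C_0 maps an edge to its endpoints' difference, ∂[p,q] = q − p.
The 7×18 boundary matrix has rank 6 and Smith normal form diag(1,1,1,1,1,1).

The boundary map ∂_2: C_2 → C_1 sends each 2-simplex [p,q,r] to [q,r] − [p,r] + [p,q]. For instance
  ∂acd = cd − ad + ac,
  ∂adg = dg − ag + ad.
As a 18×12 matrix over Z this has rank 12, with invariant factors (1,1,1,1,1,1,1,1,1,1,1,2).

Reading off H_k = ker ∂_k / im ∂_{k+1}:

  H_0: rank C_0 − rank ∂_1 = 7 − 6 = 1, and the invariant factors of ∂_1 are all 1, so H_0 ≅ Z.
  H_1: rank ker ∂_1 − rank ∂_2 = (18 − 6) − 12 = 0, and ∂_2 has invariant factor 2 > 1, so H_1 ≅ Z/2.
  H_2: rank ker ∂_2 − rank ∂_3 = (12 − 12) − 0 = 0, and there is no ∂_3, so H_2 ≅ 0.

As a check, the Euler characteristic is 7 − 18 + 12 = 1, which agrees with 1 − 0 + 0 = 1.

H_0 ≅ Z,  H_1 ≅ Z/2,  H_2 = 0.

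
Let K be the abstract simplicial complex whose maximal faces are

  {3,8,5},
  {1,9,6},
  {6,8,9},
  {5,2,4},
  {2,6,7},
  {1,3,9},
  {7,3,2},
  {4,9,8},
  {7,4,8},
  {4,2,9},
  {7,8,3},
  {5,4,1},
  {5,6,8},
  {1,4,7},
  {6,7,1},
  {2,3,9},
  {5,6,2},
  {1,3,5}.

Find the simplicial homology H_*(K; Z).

We work with the vertex ordering 1 < 2 < 3 < 4 < 5 < 6 < 7 < 8 < 9. The simplices of K, each written with vertices in increasing order, are:

  0-simplices (9): [1], [2], [3], [4], [5], [6], [7], [8], [9]
  1-simplices (27): (27 of them)
  2-simplices (18): [1,3,5], [1,3,9], [1,4,5], [1,4,7], [1,6,7], [1,6,9], [2,3,7], [2,3,9], [2,4,5], [2,4,9], [2,5,6], [2,6,7], [3,5,8], [3,7,8], [4,7,8], [4,8,9], [5,6,8], [6,8,9]

Hence C_0 ≅ Z^9, C_1 ≅ Z^27, C_2 ≅ Z^18.

∂_1: C_1 → C_0 sends each edge [p,q] (with p < q) to q − p.
The resulting 9×27 matrix has rank 8, and its Smith normal form has invariant factors (1,1,1,1,1,1,1,1).

The boundary map ∂_2: C_2 → C_1 acts by ∂[p,q,r] = [q,r] − [p,r] + [p,q]. For instance
  ∂[6,8,9] = [8,9] − [6,9] + [6,8],
  ∂[1,4,5] = [4,5] − [1,5] + [1,4].
This gives a 27×18 integer matrix of rank 17; reducing to Smith normal form yields diagonal entries (1,1,1,1,1,1,1,1,1,1,1,1,1,1,1,1,1).

Computing H_k = (kernel of ∂_k) / (image of ∂_{k+1}):

  H_0: rank C_0 − rank ∂_1 = 9 − 8 = 1, and the invariant factors of ∂_1 are all 1, so H_0 = Z.
  H_1: rank ker ∂_1 − rank ∂_2 = (27 − 8) − 17 = 2, and the invariant factors of ∂_2 are all 1, so H_1 = Z^2.
  H_2: rank ker ∂_2 − rank ∂_3 = (18 − 17) − 0 = 1, and there is no ∂_3, so H_2 = Z.

H_0 = Z,  H_1 = Z^2,  H_2 = Z.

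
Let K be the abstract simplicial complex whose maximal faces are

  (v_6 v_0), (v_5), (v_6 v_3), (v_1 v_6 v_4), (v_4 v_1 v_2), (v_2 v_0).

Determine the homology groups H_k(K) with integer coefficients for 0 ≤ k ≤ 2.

Fix the vertex order v_0 < v_1 < v_2 < v_3 < v_4 < v_5 < v_6 and write every simplex with vertices in increasing order. Then dim K = 2 and the simplices of K are:

  0-simplices (7): [v_0], [v_1], [v_2], [v_3], [v_4], [v_5], [v_6]
  1-simplices (8): [v_0,v_2], [v_0,v_6], [v_1,v_2], [v_1,v_4], [v_1,v_6], [v_2,v_4], [v_3,v_6], [v_4,v_6]
  2-simplices (2): [v_1,v_2,v_4], [v_1,v_4,v_6]

giving chain groups C_0 ≅ Z^7, C_1 ≅ Z^8, C_2 ≅ Z^2.

Boundary ∂_1: C_1 → C_0 is given by ∂[p,q] = [q] − [p]. For instance
  ∂[v_1,v_6] = [v_6] − [v_1].
As a 7×8 matrix over Z this has rank 5, with invariant factors (1,1,1,1,1).

∂_2: C_2 → C_1 sends each 2-simplex [p,q,r] to [q,r] − [p,r] + [p,q]. For instance
  ∂[v_1,v_4,v_6] = [v_4,v_6] − [v_1,v_6] + [v_1,v_4],
  ∂[v_1,v_2,v_4] = [v_2,v_4] − [v_1,v_4] + [v_1,v_2].
This gives a 8×2 integer matrix of rank 2; reducing to Smith normal form yields diagonal entries (1,1).

Computing H_k = (kernel of ∂_k) / (image of ∂_{k+1}):

  H_0: rank C_0 − rank ∂_1 = 7 − 5 = 2, and the invariant factors of ∂_1 are all 1, so H_0 = Z^2.
  H_1: rank ker ∂_1 − rank ∂_2 = (8 − 5) − 2 = 1, and the invariant factors of ∂_2 are all 1, so H_1 = Z.
  H_2: rank ker ∂_2 − rank ∂_3 = (2 − 2) − 0 = 0, and there is no ∂_3, so H_2 = 0.

H_0 = Z^2,  H_1 = Z,  H_2 = 0.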